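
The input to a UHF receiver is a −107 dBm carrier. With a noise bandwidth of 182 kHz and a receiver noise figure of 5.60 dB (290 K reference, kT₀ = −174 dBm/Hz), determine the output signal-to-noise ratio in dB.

8.8 dB

Noise floor: N = −174 + 10 log₁₀(B) + NF
10 log₁₀(1.82×10⁵) = 52.6 dB
N = −174 + 52.6 + 5.60 = −115.80 dBm
SNR = P_sig − N = −107 − (−115.80) = 8.80 dB → 8.8 dB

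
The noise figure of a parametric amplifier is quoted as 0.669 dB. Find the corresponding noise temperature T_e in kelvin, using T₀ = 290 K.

48.3 K

F = 10^(0.669/10) = 1.16654
T_e = (F − 1)·T₀ = (1.16654 − 1) × 290 = 48.3 K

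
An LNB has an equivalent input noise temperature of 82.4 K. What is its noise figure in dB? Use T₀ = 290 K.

F = 1 + T_e/T₀ = 1 + 82.4/290 = 1.28414
NF = 10 log₁₀(1.28414) = 1.09 dB

1.09 dB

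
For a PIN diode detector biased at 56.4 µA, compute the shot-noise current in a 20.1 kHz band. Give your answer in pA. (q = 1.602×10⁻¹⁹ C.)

I_n = √(2qI·B)
2qI·B = 2 × 1.602×10⁻¹⁹ × 5.64×10⁻⁵ × 2.01×10⁴ = 3.63×10⁻¹⁹ A²
I_n = √(3.63×10⁻¹⁹) = 6.03×10⁻¹⁰ A = 603 pA

603 pA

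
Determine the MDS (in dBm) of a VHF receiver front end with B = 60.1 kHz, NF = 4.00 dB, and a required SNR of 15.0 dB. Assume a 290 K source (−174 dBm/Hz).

Sensitivity = −174 + 10 log₁₀(B) + NF + SNR_min
= −174 + 47.79 + 4.00 + 15.0
= −107.21 dBm → −107.2 dBm

−107.2 dBm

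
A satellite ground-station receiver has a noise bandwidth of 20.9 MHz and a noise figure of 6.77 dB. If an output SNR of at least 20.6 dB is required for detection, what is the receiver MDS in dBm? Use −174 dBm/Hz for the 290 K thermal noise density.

Sensitivity = −174 + 10 log₁₀(B) + NF + SNR_min
= −174 + 73.2 + 6.77 + 20.6
= −73.43 dBm → −73.4 dBm

−73.4 dBm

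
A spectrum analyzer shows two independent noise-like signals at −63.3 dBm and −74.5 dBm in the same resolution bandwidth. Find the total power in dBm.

−63.0 dBm

Convert to linear, add, convert back:
P₁ = 4.68×10⁻¹⁰ W, P₂ = 3.55×10⁻¹¹ W
P_tot = 5.03×10⁻¹⁰ W → 10 log₁₀(P_tot / 10⁻³) = −63.0 dBm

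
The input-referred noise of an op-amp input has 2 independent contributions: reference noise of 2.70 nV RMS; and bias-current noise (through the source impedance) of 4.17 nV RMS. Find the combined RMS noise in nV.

Uncorrelated sources add in power (mean-square): V_tot = √(ΣV_i²)
V_tot = √[(2.70×10⁻⁹)² + (4.17×10⁻⁹)²] = 4.97×10⁻⁹ V = 4.97 nV

4.97 nV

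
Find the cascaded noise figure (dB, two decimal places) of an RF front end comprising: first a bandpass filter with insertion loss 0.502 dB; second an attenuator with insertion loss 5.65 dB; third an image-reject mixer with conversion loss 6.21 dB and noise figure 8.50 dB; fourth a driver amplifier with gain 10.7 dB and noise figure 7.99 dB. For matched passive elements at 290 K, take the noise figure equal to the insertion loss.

20.81 dB

Convert to linear (a loss of L dB is a gain of −L dB): F_i = 10^(NF_i/10), G_i = 10^(G_i,dB/10)
  Stage 1: F_1 = 10^(0.502/10) = 1.123, G_1 = 10^(−0.502/10) = 0.8908
  Stage 2: F_2 = 10^(5.65/10) = 3.673, G_2 = 10^(−5.65/10) = 0.2723
  Stage 3: F_3 = 10^(8.50/10) = 7.079, G_3 = 10^(−6.21/10) = 0.2393
  Stage 4: F_4 = 10^(7.99/10) = 6.295, G_4 = 10^(10.7/10) = 11.75
Friis cascade:
  F = 1.123 + (3.673 − 1)/0.8908 + (7.079 − 1)/0.2425 + (6.295 − 1)/0.05805 = 120.4
NF = 10 log₁₀(120.4) = 20.81 dB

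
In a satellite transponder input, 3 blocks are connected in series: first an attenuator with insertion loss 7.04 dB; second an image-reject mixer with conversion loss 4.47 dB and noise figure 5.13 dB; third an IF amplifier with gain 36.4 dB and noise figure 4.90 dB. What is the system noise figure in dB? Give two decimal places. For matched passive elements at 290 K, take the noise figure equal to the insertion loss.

Convert to linear (a loss of L dB is a gain of −L dB): F_i = 10^(NF_i/10), G_i = 10^(G_i,dB/10)
  Stage 1: F_1 = 10^(7.04/10) = 5.058, G_1 = 10^(−7.04/10) = 0.1977
  Stage 2: F_2 = 10^(5.13/10) = 3.258, G_2 = 10^(−4.47/10) = 0.3573
  Stage 3: F_3 = 10^(4.90/10) = 3.090, G_3 = 10^(36.4/10) = 4365
Friis cascade:
  F = 5.058 + (3.258 − 1)/0.1977 + (3.090 − 1)/0.07063 = 46.08
NF = 10 log₁₀(46.08) = 16.63 dB

16.63 dB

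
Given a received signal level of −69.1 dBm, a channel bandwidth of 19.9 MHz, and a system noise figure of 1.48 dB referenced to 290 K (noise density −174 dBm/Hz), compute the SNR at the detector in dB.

30.4 dB

Noise floor: N = −174 + 10 log₁₀(B) + NF
10 log₁₀(1.99×10⁷) = 72.99 dB
N = −174 + 72.99 + 1.48 = −99.53 dBm
SNR = P_sig − N = −69.1 − (−99.53) = 30.43 dB → 30.4 dB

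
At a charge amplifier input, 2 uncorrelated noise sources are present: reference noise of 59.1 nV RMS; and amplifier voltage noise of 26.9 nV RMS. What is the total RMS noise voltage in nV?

64.9 nV

Uncorrelated sources add in power (mean-square): V_tot = √(ΣV_i²)
V_tot = √[(5.91×10⁻⁸)² + (2.69×10⁻⁸)²] = 6.49×10⁻⁸ V = 64.9 nV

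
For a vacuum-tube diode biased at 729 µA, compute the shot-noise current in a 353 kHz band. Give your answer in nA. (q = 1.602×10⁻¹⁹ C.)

9.08 nA

I_n = √(2qI·B)
2qI·B = 2 × 1.602×10⁻¹⁹ × 7.29×10⁻⁴ × 3.53×10⁵ = 8.25×10⁻¹⁷ A²
I_n = √(8.25×10⁻¹⁷) = 9.08×10⁻⁹ A = 9.08 nA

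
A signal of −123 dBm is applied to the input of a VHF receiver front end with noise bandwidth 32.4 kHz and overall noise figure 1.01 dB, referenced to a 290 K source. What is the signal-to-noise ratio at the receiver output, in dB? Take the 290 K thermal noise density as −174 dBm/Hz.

4.9 dB

Noise floor: N = −174 + 10 log₁₀(B) + NF
10 log₁₀(3.24×10⁴) = 45.11 dB
N = −174 + 45.11 + 1.01 = −127.88 dBm
SNR = P_sig − N = −123 − (−127.88) = 4.88 dB → 4.9 dB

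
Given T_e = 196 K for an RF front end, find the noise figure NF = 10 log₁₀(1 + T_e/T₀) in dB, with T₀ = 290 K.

F = 1 + T_e/T₀ = 1 + 196/290 = 1.67586
NF = 10 log₁₀(1.67586) = 2.24 dB

2.24 dB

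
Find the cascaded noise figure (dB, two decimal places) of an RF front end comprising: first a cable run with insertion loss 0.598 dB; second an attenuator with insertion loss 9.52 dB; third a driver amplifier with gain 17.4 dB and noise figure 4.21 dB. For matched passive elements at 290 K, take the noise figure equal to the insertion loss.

14.33 dB

Convert to linear (a loss of L dB is a gain of −L dB): F_i = 10^(NF_i/10), G_i = 10^(G_i,dB/10)
  Stage 1: F_1 = 10^(0.598/10) = 1.148, G_1 = 10^(−0.598/10) = 0.8714
  Stage 2: F_2 = 10^(9.52/10) = 8.954, G_2 = 10^(−9.52/10) = 0.1117
  Stage 3: F_3 = 10^(4.21/10) = 2.636, G_3 = 10^(17.4/10) = 54.95
Friis cascade:
  F = 1.148 + (8.954 − 1)/0.8714 + (2.636 − 1)/0.09732 = 27.09
NF = 10 log₁₀(27.09) = 14.33 dB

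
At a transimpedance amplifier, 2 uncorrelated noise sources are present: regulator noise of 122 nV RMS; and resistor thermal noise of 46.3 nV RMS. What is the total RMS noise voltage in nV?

Uncorrelated sources add in power (mean-square): V_tot = √(ΣV_i²)
V_tot = √[(1.22×10⁻⁷)² + (4.63×10⁻⁸)²] = 1.30×10⁻⁷ V = 130 nV

130 nV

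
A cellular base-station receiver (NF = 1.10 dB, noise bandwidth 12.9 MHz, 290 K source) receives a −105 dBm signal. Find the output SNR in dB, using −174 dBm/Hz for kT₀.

−3.2 dB

Noise floor: N = −174 + 10 log₁₀(B) + NF
10 log₁₀(1.29×10⁷) = 71.11 dB
N = −174 + 71.11 + 1.10 = −101.79 dBm
SNR = P_sig − N = −105 − (−101.79) = −3.21 dB → −3.2 dB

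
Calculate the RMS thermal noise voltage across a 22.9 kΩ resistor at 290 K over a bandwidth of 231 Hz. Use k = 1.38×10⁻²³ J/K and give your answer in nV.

V_n = √(4kTRB)
4kTRB = 4 × 1.38×10⁻²³ × 290 × 2.29×10⁴ × 2.31×10² = 8.47×10⁻¹⁴ V²
V_n = √(8.47×10⁻¹⁴) = 2.91×10⁻⁷ V = 291 nV

291 nV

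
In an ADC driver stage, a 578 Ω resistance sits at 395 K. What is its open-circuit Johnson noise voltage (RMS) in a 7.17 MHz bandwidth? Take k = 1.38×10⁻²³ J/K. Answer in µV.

V_n = √(4kTRB)
4kTRB = 4 × 1.38×10⁻²³ × 395 × 5.78×10² × 7.17×10⁶ = 9.04×10⁻¹¹ V²
V_n = √(9.04×10⁻¹¹) = 9.51×10⁻⁶ V = 9.51 µV

9.51 µV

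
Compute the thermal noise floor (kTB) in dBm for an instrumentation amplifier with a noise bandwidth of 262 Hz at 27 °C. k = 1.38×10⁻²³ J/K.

T = 27 °C + 273.15 = 300.15 K
P_n = kTB = 1.38×10⁻²³ × 300.15 × 2.62×10² = 1.09×10⁻¹⁸ W
In dBm: 10 log₁₀(1.09×10⁻¹⁸ / 10⁻³) = −149.6 dBm

−149.6 dBm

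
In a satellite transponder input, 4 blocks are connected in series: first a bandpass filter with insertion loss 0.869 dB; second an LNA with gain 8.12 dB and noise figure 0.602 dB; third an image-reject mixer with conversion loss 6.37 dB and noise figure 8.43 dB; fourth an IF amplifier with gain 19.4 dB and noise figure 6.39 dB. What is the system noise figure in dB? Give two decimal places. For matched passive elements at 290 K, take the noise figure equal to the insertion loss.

Convert to linear (a loss of L dB is a gain of −L dB): F_i = 10^(NF_i/10), G_i = 10^(G_i,dB/10)
  Stage 1: F_1 = 10^(0.869/10) = 1.222, G_1 = 10^(−0.869/10) = 0.8187
  Stage 2: F_2 = 10^(0.602/10) = 1.149, G_2 = 10^(8.12/10) = 6.486
  Stage 3: F_3 = 10^(8.43/10) = 6.966, G_3 = 10^(−6.37/10) = 0.2307
  Stage 4: F_4 = 10^(6.39/10) = 4.355, G_4 = 10^(19.4/10) = 87.10
Friis cascade:
  F = 1.222 + (1.149 − 1)/0.8187 + (6.966 − 1)/5.310 + (4.355 − 1)/1.225 = 5.266
NF = 10 log₁₀(5.266) = 7.21 dB

7.21 dB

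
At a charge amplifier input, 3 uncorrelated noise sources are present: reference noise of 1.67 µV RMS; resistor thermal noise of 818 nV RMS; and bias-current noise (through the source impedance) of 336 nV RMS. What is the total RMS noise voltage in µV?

Uncorrelated sources add in power (mean-square): V_tot = √(ΣV_i²)
V_tot = √[(1.67×10⁻⁶)² + (8.18×10⁻⁷)² + (3.36×10⁻⁷)²] = 1.89×10⁻⁶ V = 1.89 µV

1.89 µV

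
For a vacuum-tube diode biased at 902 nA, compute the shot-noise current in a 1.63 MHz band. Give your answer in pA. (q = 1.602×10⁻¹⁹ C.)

686 pA

I_n = √(2qI·B)
2qI·B = 2 × 1.602×10⁻¹⁹ × 9.02×10⁻⁷ × 1.63×10⁶ = 4.71×10⁻¹⁹ A²
I_n = √(4.71×10⁻¹⁹) = 6.86×10⁻¹⁰ A = 686 pA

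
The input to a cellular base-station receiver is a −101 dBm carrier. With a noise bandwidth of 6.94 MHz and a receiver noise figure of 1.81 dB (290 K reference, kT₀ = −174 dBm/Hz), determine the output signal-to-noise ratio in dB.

Noise floor: N = −174 + 10 log₁₀(B) + NF
10 log₁₀(6.94×10⁶) = 68.41 dB
N = −174 + 68.41 + 1.81 = −103.78 dBm
SNR = P_sig − N = −101 − (−103.78) = 2.78 dB → 2.8 dB

2.8 dB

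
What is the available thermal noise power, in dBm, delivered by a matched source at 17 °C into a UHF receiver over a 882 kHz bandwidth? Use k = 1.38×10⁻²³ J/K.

−114.5 dBm

T = 17 °C + 273.15 = 290.15 K
P_n = kTB = 1.38×10⁻²³ × 290.15 × 8.82×10⁵ = 3.53×10⁻¹⁵ W
In dBm: 10 log₁₀(3.53×10⁻¹⁵ / 10⁻³) = −114.5 dBm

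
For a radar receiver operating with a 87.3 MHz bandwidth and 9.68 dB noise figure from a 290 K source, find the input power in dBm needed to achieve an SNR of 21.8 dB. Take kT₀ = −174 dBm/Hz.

Sensitivity = −174 + 10 log₁₀(B) + NF + SNR_min
= −174 + 79.41 + 9.68 + 21.8
= −63.11 dBm → −63.1 dBm

−63.1 dBm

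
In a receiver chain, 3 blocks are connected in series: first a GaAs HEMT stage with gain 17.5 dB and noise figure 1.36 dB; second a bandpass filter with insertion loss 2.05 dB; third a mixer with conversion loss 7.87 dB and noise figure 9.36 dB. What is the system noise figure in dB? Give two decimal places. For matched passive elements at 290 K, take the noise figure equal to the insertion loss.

Convert to linear (a loss of L dB is a gain of −L dB): F_i = 10^(NF_i/10), G_i = 10^(G_i,dB/10)
  Stage 1: F_1 = 10^(1.36/10) = 1.368, G_1 = 10^(17.5/10) = 56.23
  Stage 2: F_2 = 10^(2.05/10) = 1.603, G_2 = 10^(−2.05/10) = 0.6237
  Stage 3: F_3 = 10^(9.36/10) = 8.630, G_3 = 10^(−7.87/10) = 0.1633
Friis cascade:
  F = 1.368 + (1.603 − 1)/56.23 + (8.630 − 1)/35.08 = 1.596
NF = 10 log₁₀(1.596) = 2.03 dB

2.03 dB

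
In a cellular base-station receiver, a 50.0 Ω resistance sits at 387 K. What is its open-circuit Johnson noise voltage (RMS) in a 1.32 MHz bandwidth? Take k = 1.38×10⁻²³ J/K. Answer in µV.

V_n = √(4kTRB)
4kTRB = 4 × 1.38×10⁻²³ × 387 × 5.00×10¹ × 1.32×10⁶ = 1.41×10⁻¹² V²
V_n = √(1.41×10⁻¹²) = 1.19×10⁻⁶ V = 1.19 µV

1.19 µV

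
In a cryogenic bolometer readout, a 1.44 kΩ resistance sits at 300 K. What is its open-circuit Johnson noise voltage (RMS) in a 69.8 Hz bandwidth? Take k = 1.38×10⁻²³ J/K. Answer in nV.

V_n = √(4kTRB)
4kTRB = 4 × 1.38×10⁻²³ × 300 × 1.44×10³ × 6.98×10¹ = 1.66×10⁻¹⁵ V²
V_n = √(1.66×10⁻¹⁵) = 4.08×10⁻⁸ V = 40.8 nV

40.8 nV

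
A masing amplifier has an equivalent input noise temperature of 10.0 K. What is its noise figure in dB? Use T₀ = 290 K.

0.147 dB

F = 1 + T_e/T₀ = 1 + 10.0/290 = 1.03448
NF = 10 log₁₀(1.03448) = 0.147 dB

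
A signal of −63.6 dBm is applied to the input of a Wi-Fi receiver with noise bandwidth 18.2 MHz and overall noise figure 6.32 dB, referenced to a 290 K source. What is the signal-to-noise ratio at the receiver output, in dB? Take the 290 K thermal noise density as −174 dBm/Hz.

Noise floor: N = −174 + 10 log₁₀(B) + NF
10 log₁₀(1.82×10⁷) = 72.6 dB
N = −174 + 72.6 + 6.32 = −95.08 dBm
SNR = P_sig − N = −63.6 − (−95.08) = 31.48 dB → 31.5 dB

31.5 dB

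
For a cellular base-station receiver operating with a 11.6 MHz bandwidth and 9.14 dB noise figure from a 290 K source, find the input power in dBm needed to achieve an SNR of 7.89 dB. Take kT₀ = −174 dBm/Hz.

−86.3 dBm

Sensitivity = −174 + 10 log₁₀(B) + NF + SNR_min
= −174 + 70.64 + 9.14 + 7.89
= −86.33 dBm → −86.3 dBm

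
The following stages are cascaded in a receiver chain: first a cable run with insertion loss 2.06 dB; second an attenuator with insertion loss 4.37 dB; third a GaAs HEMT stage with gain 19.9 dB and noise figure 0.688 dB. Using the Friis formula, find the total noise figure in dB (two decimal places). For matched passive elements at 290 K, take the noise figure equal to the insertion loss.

Convert to linear (a loss of L dB is a gain of −L dB): F_i = 10^(NF_i/10), G_i = 10^(G_i,dB/10)
  Stage 1: F_1 = 10^(2.06/10) = 1.607, G_1 = 10^(−2.06/10) = 0.6223
  Stage 2: F_2 = 10^(4.37/10) = 2.735, G_2 = 10^(−4.37/10) = 0.3656
  Stage 3: F_3 = 10^(0.688/10) = 1.172, G_3 = 10^(19.9/10) = 97.72
Friis cascade:
  F = 1.607 + (2.735 − 1)/0.6223 + (1.172 − 1)/0.2275 = 5.150
NF = 10 log₁₀(5.150) = 7.12 dB

7.12 dB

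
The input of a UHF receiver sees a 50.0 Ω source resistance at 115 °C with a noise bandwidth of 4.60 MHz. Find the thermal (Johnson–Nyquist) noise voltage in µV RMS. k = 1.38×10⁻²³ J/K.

2.22 µV

T = 115 °C + 273.15 = 388.15 K
V_n = √(4kTRB)
4kTRB = 4 × 1.38×10⁻²³ × 388.15 × 5.00×10¹ × 4.60×10⁶ = 4.93×10⁻¹² V²
V_n = √(4.93×10⁻¹²) = 2.22×10⁻⁶ V = 2.22 µV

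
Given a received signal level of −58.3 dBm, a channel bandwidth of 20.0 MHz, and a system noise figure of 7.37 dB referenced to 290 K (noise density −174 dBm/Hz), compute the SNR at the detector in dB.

35.3 dB

Noise floor: N = −174 + 10 log₁₀(B) + NF
10 log₁₀(2.00×10⁷) = 73.01 dB
N = −174 + 73.01 + 7.37 = −93.62 dBm
SNR = P_sig − N = −58.3 − (−93.62) = 35.32 dB → 35.3 dB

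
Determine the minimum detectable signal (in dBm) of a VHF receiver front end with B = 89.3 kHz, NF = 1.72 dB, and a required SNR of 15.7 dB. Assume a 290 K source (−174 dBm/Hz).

Sensitivity = −174 + 10 log₁₀(B) + NF + SNR_min
= −174 + 49.51 + 1.72 + 15.7
= −107.07 dBm → −107.1 dBm

−107.1 dBm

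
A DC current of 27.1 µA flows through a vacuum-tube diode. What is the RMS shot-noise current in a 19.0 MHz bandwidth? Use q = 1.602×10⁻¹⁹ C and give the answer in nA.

I_n = √(2qI·B)
2qI·B = 2 × 1.602×10⁻¹⁹ × 2.71×10⁻⁵ × 1.90×10⁷ = 1.65×10⁻¹⁶ A²
I_n = √(1.65×10⁻¹⁶) = 1.28×10⁻⁸ A = 12.8 nA

12.8 nA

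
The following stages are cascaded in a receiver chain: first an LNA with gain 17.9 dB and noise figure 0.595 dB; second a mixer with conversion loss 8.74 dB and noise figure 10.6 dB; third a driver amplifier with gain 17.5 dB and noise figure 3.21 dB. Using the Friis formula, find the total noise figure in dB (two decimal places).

1.61 dB

Convert to linear (a loss of L dB is a gain of −L dB): F_i = 10^(NF_i/10), G_i = 10^(G_i,dB/10)
  Stage 1: F_1 = 10^(0.595/10) = 1.147, G_1 = 10^(17.9/10) = 61.66
  Stage 2: F_2 = 10^(10.6/10) = 11.48, G_2 = 10^(−8.74/10) = 0.1337
  Stage 3: F_3 = 10^(3.21/10) = 2.094, G_3 = 10^(17.5/10) = 56.23
Friis cascade:
  F = 1.147 + (11.48 − 1)/61.66 + (2.094 − 1)/8.241 = 1.450
NF = 10 log₁₀(1.450) = 1.61 dB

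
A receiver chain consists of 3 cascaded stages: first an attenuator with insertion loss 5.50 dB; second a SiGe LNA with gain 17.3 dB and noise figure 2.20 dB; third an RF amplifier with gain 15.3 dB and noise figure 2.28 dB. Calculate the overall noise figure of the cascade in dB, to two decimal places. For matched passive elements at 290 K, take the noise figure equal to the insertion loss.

7.73 dB

Convert to linear (a loss of L dB is a gain of −L dB): F_i = 10^(NF_i/10), G_i = 10^(G_i,dB/10)
  Stage 1: F_1 = 10^(5.50/10) = 3.548, G_1 = 10^(−5.50/10) = 0.2818
  Stage 2: F_2 = 10^(2.20/10) = 1.660, G_2 = 10^(17.3/10) = 53.70
  Stage 3: F_3 = 10^(2.28/10) = 1.690, G_3 = 10^(15.3/10) = 33.88
Friis cascade:
  F = 3.548 + (1.660 − 1)/0.2818 + (1.690 − 1)/15.14 = 5.934
NF = 10 log₁₀(5.934) = 7.73 dB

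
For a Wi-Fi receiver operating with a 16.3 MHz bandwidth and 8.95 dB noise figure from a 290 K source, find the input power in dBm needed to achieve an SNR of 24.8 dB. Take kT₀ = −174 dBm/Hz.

−68.1 dBm

Sensitivity = −174 + 10 log₁₀(B) + NF + SNR_min
= −174 + 72.12 + 8.95 + 24.8
= −68.13 dBm → −68.1 dBm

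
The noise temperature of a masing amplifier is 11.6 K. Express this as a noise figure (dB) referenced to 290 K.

F = 1 + T_e/T₀ = 1 + 11.6/290 = 1.04
NF = 10 log₁₀(1.04) = 0.170 dB

0.170 dB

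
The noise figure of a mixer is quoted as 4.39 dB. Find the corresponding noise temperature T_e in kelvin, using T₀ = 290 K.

F = 10^(4.39/10) = 2.74789
T_e = (F − 1)·T₀ = (2.74789 − 1) × 290 = 507 K

507 K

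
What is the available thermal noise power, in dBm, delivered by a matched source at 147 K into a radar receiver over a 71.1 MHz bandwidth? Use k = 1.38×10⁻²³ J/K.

P_n = kTB = 1.38×10⁻²³ × 147 × 7.11×10⁷ = 1.44×10⁻¹³ W
In dBm: 10 log₁₀(1.44×10⁻¹³ / 10⁻³) = −98.4 dBm

−98.4 dBm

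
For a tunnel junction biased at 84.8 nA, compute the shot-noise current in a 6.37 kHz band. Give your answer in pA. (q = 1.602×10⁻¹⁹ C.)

I_n = √(2qI·B)
2qI·B = 2 × 1.602×10⁻¹⁹ × 8.48×10⁻⁸ × 6.37×10³ = 1.73×10⁻²² A²
I_n = √(1.73×10⁻²²) = 1.32×10⁻¹¹ A = 13.2 pA

13.2 pA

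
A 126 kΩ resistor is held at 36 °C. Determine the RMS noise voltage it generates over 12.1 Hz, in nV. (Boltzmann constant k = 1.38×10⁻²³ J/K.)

161 nV

T = 36 °C + 273.15 = 309.15 K
V_n = √(4kTRB)
4kTRB = 4 × 1.38×10⁻²³ × 309.15 × 1.26×10⁵ × 1.21×10¹ = 2.60×10⁻¹⁴ V²
V_n = √(2.60×10⁻¹⁴) = 1.61×10⁻⁷ V = 161 nV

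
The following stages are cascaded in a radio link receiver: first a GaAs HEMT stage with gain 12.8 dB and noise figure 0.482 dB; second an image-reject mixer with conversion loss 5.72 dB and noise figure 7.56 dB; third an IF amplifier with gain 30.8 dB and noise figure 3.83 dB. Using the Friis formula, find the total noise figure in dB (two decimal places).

Convert to linear (a loss of L dB is a gain of −L dB): F_i = 10^(NF_i/10), G_i = 10^(G_i,dB/10)
  Stage 1: F_1 = 10^(0.482/10) = 1.117, G_1 = 10^(12.8/10) = 19.05
  Stage 2: F_2 = 10^(7.56/10) = 5.702, G_2 = 10^(−5.72/10) = 0.2679
  Stage 3: F_3 = 10^(3.83/10) = 2.415, G_3 = 10^(30.8/10) = 1202
Friis cascade:
  F = 1.117 + (5.702 − 1)/19.05 + (2.415 − 1)/5.105 = 1.641
NF = 10 log₁₀(1.641) = 2.15 dB

2.15 dB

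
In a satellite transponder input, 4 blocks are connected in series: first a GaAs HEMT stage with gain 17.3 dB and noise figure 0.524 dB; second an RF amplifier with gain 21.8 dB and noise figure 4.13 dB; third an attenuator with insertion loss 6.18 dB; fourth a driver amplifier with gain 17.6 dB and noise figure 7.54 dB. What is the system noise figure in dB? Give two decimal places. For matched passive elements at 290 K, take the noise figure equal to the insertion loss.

0.65 dB

Convert to linear (a loss of L dB is a gain of −L dB): F_i = 10^(NF_i/10), G_i = 10^(G_i,dB/10)
  Stage 1: F_1 = 10^(0.524/10) = 1.128, G_1 = 10^(17.3/10) = 53.70
  Stage 2: F_2 = 10^(4.13/10) = 2.588, G_2 = 10^(21.8/10) = 151.4
  Stage 3: F_3 = 10^(6.18/10) = 4.150, G_3 = 10^(−6.18/10) = 0.2410
  Stage 4: F_4 = 10^(7.54/10) = 5.675, G_4 = 10^(17.6/10) = 57.54
Friis cascade:
  F = 1.128 + (2.588 − 1)/53.70 + (4.150 − 1)/8128 + (5.675 − 1)/1959 = 1.161
NF = 10 log₁₀(1.161) = 0.65 dB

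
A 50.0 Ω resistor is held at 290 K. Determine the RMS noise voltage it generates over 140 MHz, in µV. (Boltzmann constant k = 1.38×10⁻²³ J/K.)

V_n = √(4kTRB)
4kTRB = 4 × 1.38×10⁻²³ × 290 × 5.00×10¹ × 1.40×10⁸ = 1.12×10⁻¹⁰ V²
V_n = √(1.12×10⁻¹⁰) = 1.06×10⁻⁵ V = 10.6 µV

10.6 µV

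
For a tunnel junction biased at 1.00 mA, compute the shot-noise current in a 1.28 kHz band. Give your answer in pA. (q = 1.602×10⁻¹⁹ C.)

I_n = √(2qI·B)
2qI·B = 2 × 1.602×10⁻¹⁹ × 1.00×10⁻³ × 1.28×10³ = 4.10×10⁻¹⁹ A²
I_n = √(4.10×10⁻¹⁹) = 6.40×10⁻¹⁰ A = 640 pA

640 pA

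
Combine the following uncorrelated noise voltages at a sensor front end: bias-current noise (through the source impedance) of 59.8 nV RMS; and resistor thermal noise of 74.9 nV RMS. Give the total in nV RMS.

Uncorrelated sources add in power (mean-square): V_tot = √(ΣV_i²)
V_tot = √[(5.98×10⁻⁸)² + (7.49×10⁻⁸)²] = 9.58×10⁻⁸ V = 95.8 nV

95.8 nV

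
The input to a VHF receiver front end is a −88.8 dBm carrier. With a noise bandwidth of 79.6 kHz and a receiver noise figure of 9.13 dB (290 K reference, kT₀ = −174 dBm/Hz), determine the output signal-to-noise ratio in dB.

27.1 dB

Noise floor: N = −174 + 10 log₁₀(B) + NF
10 log₁₀(7.96×10⁴) = 49.01 dB
N = −174 + 49.01 + 9.13 = −115.86 dBm
SNR = P_sig − N = −88.8 − (−115.86) = 27.06 dB → 27.1 dB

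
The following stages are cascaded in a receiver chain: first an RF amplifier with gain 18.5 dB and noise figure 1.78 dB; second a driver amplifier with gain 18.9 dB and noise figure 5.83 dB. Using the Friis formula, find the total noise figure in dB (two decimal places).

1.89 dB

Convert to linear (a loss of L dB is a gain of −L dB): F_i = 10^(NF_i/10), G_i = 10^(G_i,dB/10)
  Stage 1: F_1 = 10^(1.78/10) = 1.507, G_1 = 10^(18.5/10) = 70.79
  Stage 2: F_2 = 10^(5.83/10) = 3.828, G_2 = 10^(18.9/10) = 77.62
Friis cascade:
  F = 1.507 + (3.828 − 1)/70.79 = 1.547
NF = 10 log₁₀(1.547) = 1.89 dB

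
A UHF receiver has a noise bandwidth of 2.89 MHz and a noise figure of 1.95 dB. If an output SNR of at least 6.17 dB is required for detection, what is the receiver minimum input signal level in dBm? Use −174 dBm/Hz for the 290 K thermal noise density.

Sensitivity = −174 + 10 log₁₀(B) + NF + SNR_min
= −174 + 64.61 + 1.95 + 6.17
= −101.27 dBm → −101.3 dBm

−101.3 dBm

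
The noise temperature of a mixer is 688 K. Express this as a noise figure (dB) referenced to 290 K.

5.28 dB

F = 1 + T_e/T₀ = 1 + 688/290 = 3.37241
NF = 10 log₁₀(3.37241) = 5.28 dB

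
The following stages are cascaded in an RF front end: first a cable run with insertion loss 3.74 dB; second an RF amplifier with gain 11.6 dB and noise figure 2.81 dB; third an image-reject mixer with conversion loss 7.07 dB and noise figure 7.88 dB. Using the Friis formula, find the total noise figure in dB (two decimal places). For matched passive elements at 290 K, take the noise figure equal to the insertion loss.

7.29 dB

Convert to linear (a loss of L dB is a gain of −L dB): F_i = 10^(NF_i/10), G_i = 10^(G_i,dB/10)
  Stage 1: F_1 = 10^(3.74/10) = 2.366, G_1 = 10^(−3.74/10) = 0.4227
  Stage 2: F_2 = 10^(2.81/10) = 1.910, G_2 = 10^(11.6/10) = 14.45
  Stage 3: F_3 = 10^(7.88/10) = 6.138, G_3 = 10^(−7.07/10) = 0.1963
Friis cascade:
  F = 2.366 + (1.910 − 1)/0.4227 + (6.138 − 1)/6.109 = 5.359
NF = 10 log₁₀(5.359) = 7.29 dB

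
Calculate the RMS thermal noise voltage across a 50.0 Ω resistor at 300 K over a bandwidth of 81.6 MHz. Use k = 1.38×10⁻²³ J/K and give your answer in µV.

V_n = √(4kTRB)
4kTRB = 4 × 1.38×10⁻²³ × 300 × 5.00×10¹ × 8.16×10⁷ = 6.76×10⁻¹¹ V²
V_n = √(6.76×10⁻¹¹) = 8.22×10⁻⁶ V = 8.22 µV

8.22 µV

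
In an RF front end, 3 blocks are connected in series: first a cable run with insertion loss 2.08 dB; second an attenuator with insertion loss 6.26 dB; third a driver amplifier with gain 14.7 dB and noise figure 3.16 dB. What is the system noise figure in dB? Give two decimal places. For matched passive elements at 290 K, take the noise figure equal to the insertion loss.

11.50 dB

Convert to linear (a loss of L dB is a gain of −L dB): F_i = 10^(NF_i/10), G_i = 10^(G_i,dB/10)
  Stage 1: F_1 = 10^(2.08/10) = 1.614, G_1 = 10^(−2.08/10) = 0.6194
  Stage 2: F_2 = 10^(6.26/10) = 4.227, G_2 = 10^(−6.26/10) = 0.2366
  Stage 3: F_3 = 10^(3.16/10) = 2.070, G_3 = 10^(14.7/10) = 29.51
Friis cascade:
  F = 1.614 + (4.227 − 1)/0.6194 + (2.070 − 1)/0.1466 = 14.13
NF = 10 log₁₀(14.13) = 11.50 dB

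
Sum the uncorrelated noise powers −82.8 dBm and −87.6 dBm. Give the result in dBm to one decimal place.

Convert to linear, add, convert back:
P₁ = 5.25×10⁻¹² W, P₂ = 1.74×10⁻¹² W
P_tot = 6.99×10⁻¹² W → 10 log₁₀(P_tot / 10⁻³) = −81.6 dBm

−81.6 dBm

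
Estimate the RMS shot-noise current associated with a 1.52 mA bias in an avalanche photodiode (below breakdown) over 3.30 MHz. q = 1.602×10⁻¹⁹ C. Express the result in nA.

I_n = √(2qI·B)
2qI·B = 2 × 1.602×10⁻¹⁹ × 1.52×10⁻³ × 3.30×10⁶ = 1.61×10⁻¹⁵ A²
I_n = √(1.61×10⁻¹⁵) = 4.01×10⁻⁸ A = 40.1 nA

40.1 nA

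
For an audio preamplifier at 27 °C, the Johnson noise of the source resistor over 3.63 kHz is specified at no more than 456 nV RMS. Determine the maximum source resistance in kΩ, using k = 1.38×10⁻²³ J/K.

T = 27 °C + 273.15 = 300.15 K
Johnson–Nyquist: V_n = √(4kTRB) ⇒ R = V_n² / (4kTB)
4kTB = 4 × 1.38×10⁻²³ × 300.15 × 3.63×10³ = 6.01×10⁻¹⁷
R = (4.56×10⁻⁷)² / 6.01×10⁻¹⁷ = 3.46×10³ Ω = 3.46 kΩ

3.46 kΩ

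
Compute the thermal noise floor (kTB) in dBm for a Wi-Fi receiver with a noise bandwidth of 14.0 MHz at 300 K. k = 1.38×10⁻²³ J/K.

P_n = kTB = 1.38×10⁻²³ × 300 × 1.40×10⁷ = 5.80×10⁻¹⁴ W
In dBm: 10 log₁₀(5.80×10⁻¹⁴ / 10⁻³) = −102.4 dBm

−102.4 dBm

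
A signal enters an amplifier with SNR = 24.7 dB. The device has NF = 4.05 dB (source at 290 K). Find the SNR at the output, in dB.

By definition F = SNR_in/SNR_out, so in dB: SNR_out = SNR_in − NF
SNR_out = 24.7 − 4.05 = 20.65 dB

20.65 dB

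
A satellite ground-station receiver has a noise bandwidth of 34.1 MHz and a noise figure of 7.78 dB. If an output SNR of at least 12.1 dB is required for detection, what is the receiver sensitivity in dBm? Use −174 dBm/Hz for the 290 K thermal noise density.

Sensitivity = −174 + 10 log₁₀(B) + NF + SNR_min
= −174 + 75.33 + 7.78 + 12.1
= −78.79 dBm → −78.8 dBm

−78.8 dBm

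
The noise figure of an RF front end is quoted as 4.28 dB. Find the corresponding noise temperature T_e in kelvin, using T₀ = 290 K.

487 K

F = 10^(4.28/10) = 2.67917
T_e = (F − 1)·T₀ = (2.67917 − 1) × 290 = 487 K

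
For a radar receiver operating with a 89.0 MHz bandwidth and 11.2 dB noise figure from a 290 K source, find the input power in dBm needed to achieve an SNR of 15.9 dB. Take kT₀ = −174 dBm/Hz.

Sensitivity = −174 + 10 log₁₀(B) + NF + SNR_min
= −174 + 79.49 + 11.2 + 15.9
= −67.41 dBm → −67.4 dBm

−67.4 dBm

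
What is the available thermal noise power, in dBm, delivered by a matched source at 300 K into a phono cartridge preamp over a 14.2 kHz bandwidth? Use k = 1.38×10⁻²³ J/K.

−132.3 dBm

P_n = kTB = 1.38×10⁻²³ × 300 × 1.42×10⁴ = 5.88×10⁻¹⁷ W
In dBm: 10 log₁₀(5.88×10⁻¹⁷ / 10⁻³) = −132.3 dBm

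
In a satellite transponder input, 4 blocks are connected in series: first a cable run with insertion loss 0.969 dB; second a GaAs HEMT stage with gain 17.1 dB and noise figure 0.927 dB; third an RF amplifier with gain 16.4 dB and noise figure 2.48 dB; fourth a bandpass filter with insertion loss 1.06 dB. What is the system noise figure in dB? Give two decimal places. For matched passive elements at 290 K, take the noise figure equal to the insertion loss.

Convert to linear (a loss of L dB is a gain of −L dB): F_i = 10^(NF_i/10), G_i = 10^(G_i,dB/10)
  Stage 1: F_1 = 10^(0.969/10) = 1.250, G_1 = 10^(−0.969/10) = 0.8000
  Stage 2: F_2 = 10^(0.927/10) = 1.238, G_2 = 10^(17.1/10) = 51.29
  Stage 3: F_3 = 10^(2.48/10) = 1.770, G_3 = 10^(16.4/10) = 43.65
  Stage 4: F_4 = 10^(1.06/10) = 1.276, G_4 = 10^(−1.06/10) = 0.7834
Friis cascade:
  F = 1.250 + (1.238 − 1)/0.8000 + (1.770 − 1)/41.03 + (1.276 − 1)/1791 = 1.566
NF = 10 log₁₀(1.566) = 1.95 dB

1.95 dB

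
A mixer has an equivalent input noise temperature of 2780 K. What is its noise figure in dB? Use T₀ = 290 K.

F = 1 + T_e/T₀ = 1 + 2780/290 = 10.5862
NF = 10 log₁₀(10.5862) = 10.25 dB

10.25 dB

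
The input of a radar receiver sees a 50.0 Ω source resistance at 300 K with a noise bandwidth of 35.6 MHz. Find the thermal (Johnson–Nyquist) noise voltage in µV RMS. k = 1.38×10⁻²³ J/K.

5.43 µV

V_n = √(4kTRB)
4kTRB = 4 × 1.38×10⁻²³ × 300 × 5.00×10¹ × 3.56×10⁷ = 2.95×10⁻¹¹ V²
V_n = √(2.95×10⁻¹¹) = 5.43×10⁻⁶ V = 5.43 µV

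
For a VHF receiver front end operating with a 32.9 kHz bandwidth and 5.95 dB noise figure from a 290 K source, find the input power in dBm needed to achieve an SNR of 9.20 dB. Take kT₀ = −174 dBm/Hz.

−113.7 dBm

Sensitivity = −174 + 10 log₁₀(B) + NF + SNR_min
= −174 + 45.17 + 5.95 + 9.20
= −113.68 dBm → −113.7 dBm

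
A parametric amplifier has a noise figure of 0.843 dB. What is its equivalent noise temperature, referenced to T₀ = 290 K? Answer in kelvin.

F = 10^(0.843/10) = 1.21423
T_e = (F − 1)·T₀ = (1.21423 − 1) × 290 = 62.1 K

62.1 K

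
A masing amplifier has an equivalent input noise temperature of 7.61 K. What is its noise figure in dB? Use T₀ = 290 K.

0.112 dB

F = 1 + T_e/T₀ = 1 + 7.61/290 = 1.02624
NF = 10 log₁₀(1.02624) = 0.112 dB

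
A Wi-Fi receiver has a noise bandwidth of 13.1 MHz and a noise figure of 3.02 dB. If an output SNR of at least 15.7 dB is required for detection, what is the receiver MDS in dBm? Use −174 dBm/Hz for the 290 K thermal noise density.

−84.1 dBm

Sensitivity = −174 + 10 log₁₀(B) + NF + SNR_min
= −174 + 71.17 + 3.02 + 15.7
= −84.11 dBm → −84.1 dBm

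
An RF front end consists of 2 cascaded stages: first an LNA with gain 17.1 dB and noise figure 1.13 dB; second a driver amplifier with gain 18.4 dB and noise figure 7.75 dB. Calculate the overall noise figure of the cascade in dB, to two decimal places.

1.44 dB

Convert to linear (a loss of L dB is a gain of −L dB): F_i = 10^(NF_i/10), G_i = 10^(G_i,dB/10)
  Stage 1: F_1 = 10^(1.13/10) = 1.297, G_1 = 10^(17.1/10) = 51.29
  Stage 2: F_2 = 10^(7.75/10) = 5.957, G_2 = 10^(18.4/10) = 69.18
Friis cascade:
  F = 1.297 + (5.957 − 1)/51.29 = 1.394
NF = 10 log₁₀(1.394) = 1.44 dB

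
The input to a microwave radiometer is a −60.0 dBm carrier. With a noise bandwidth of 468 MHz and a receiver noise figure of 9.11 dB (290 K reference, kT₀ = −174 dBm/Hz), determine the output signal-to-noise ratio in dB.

18.2 dB

Noise floor: N = −174 + 10 log₁₀(B) + NF
10 log₁₀(4.68×10⁸) = 86.7 dB
N = −174 + 86.7 + 9.11 = −78.19 dBm
SNR = P_sig − N = −60.0 − (−78.19) = 18.19 dB → 18.2 dB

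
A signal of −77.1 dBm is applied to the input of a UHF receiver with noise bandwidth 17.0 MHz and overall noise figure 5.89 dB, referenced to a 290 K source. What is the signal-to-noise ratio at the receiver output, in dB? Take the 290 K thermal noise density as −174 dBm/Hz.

18.7 dB

Noise floor: N = −174 + 10 log₁₀(B) + NF
10 log₁₀(1.70×10⁷) = 72.3 dB
N = −174 + 72.3 + 5.89 = −95.81 dBm
SNR = P_sig − N = −77.1 − (−95.81) = 18.71 dB → 18.7 dB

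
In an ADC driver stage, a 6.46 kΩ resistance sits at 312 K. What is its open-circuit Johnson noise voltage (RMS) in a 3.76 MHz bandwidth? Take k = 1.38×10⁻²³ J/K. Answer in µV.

20.5 µV

V_n = √(4kTRB)
4kTRB = 4 × 1.38×10⁻²³ × 312 × 6.46×10³ × 3.76×10⁶ = 4.18×10⁻¹⁰ V²
V_n = √(4.18×10⁻¹⁰) = 2.05×10⁻⁵ V = 20.5 µV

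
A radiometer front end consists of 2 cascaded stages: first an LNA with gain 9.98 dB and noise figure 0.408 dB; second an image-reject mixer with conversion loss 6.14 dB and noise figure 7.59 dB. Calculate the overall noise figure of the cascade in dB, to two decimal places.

Convert to linear (a loss of L dB is a gain of −L dB): F_i = 10^(NF_i/10), G_i = 10^(G_i,dB/10)
  Stage 1: F_1 = 10^(0.408/10) = 1.098, G_1 = 10^(9.98/10) = 9.954
  Stage 2: F_2 = 10^(7.59/10) = 5.741, G_2 = 10^(−6.14/10) = 0.2432
Friis cascade:
  F = 1.098 + (5.741 − 1)/9.954 = 1.575
NF = 10 log₁₀(1.575) = 1.97 dB

1.97 dB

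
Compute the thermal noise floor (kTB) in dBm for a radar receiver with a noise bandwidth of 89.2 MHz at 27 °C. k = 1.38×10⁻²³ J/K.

−94.3 dBm

T = 27 °C + 273.15 = 300.15 K
P_n = kTB = 1.38×10⁻²³ × 300.15 × 8.92×10⁷ = 3.69×10⁻¹³ W
In dBm: 10 log₁₀(3.69×10⁻¹³ / 10⁻³) = −94.3 dBm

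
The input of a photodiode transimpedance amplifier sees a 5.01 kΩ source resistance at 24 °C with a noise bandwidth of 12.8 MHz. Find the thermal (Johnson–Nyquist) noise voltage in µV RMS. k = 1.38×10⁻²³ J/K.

32.4 µV

T = 24 °C + 273.15 = 297.15 K
V_n = √(4kTRB)
4kTRB = 4 × 1.38×10⁻²³ × 297.15 × 5.01×10³ × 1.28×10⁷ = 1.05×10⁻⁹ V²
V_n = √(1.05×10⁻⁹) = 3.24×10⁻⁵ V = 32.4 µV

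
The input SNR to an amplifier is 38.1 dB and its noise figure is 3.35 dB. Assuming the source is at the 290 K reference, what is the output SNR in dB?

By definition F = SNR_in/SNR_out, so in dB: SNR_out = SNR_in − NF
SNR_out = 38.1 − 3.35 = 34.75 dB

34.75 dB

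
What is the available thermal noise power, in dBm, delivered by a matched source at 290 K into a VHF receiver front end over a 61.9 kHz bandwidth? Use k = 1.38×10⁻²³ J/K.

−126.1 dBm

P_n = kTB = 1.38×10⁻²³ × 290 × 6.19×10⁴ = 2.48×10⁻¹⁶ W
In dBm: 10 log₁₀(2.48×10⁻¹⁶ / 10⁻³) = −126.1 dBm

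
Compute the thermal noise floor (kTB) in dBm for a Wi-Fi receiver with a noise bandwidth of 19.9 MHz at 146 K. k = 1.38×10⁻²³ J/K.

P_n = kTB = 1.38×10⁻²³ × 146 × 1.99×10⁷ = 4.01×10⁻¹⁴ W
In dBm: 10 log₁₀(4.01×10⁻¹⁴ / 10⁻³) = −104.0 dBm

−104.0 dBm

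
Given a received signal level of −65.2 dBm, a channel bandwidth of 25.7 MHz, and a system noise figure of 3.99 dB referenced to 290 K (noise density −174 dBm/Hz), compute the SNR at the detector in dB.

Noise floor: N = −174 + 10 log₁₀(B) + NF
10 log₁₀(2.57×10⁷) = 74.1 dB
N = −174 + 74.1 + 3.99 = −95.91 dBm
SNR = P_sig − N = −65.2 − (−95.91) = 30.71 dB → 30.7 dB

30.7 dB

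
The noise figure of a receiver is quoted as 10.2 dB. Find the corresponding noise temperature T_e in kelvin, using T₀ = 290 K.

2747 K

F = 10^(10.2/10) = 10.4713
T_e = (F − 1)·T₀ = (10.4713 − 1) × 290 = 2747 K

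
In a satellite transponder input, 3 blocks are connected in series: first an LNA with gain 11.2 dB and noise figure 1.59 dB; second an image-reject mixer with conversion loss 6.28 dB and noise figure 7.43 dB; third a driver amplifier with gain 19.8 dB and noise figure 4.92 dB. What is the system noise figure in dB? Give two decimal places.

Convert to linear (a loss of L dB is a gain of −L dB): F_i = 10^(NF_i/10), G_i = 10^(G_i,dB/10)
  Stage 1: F_1 = 10^(1.59/10) = 1.442, G_1 = 10^(11.2/10) = 13.18
  Stage 2: F_2 = 10^(7.43/10) = 5.534, G_2 = 10^(−6.28/10) = 0.2355
  Stage 3: F_3 = 10^(4.92/10) = 3.105, G_3 = 10^(19.8/10) = 95.50
Friis cascade:
  F = 1.442 + (5.534 − 1)/13.18 + (3.105 − 1)/3.105 = 2.464
NF = 10 log₁₀(2.464) = 3.92 dB

3.92 dB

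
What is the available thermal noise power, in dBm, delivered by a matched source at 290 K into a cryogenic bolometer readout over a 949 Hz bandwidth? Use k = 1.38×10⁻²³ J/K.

−144.2 dBm

P_n = kTB = 1.38×10⁻²³ × 290 × 9.49×10² = 3.80×10⁻¹⁸ W
In dBm: 10 log₁₀(3.80×10⁻¹⁸ / 10⁻³) = −144.2 dBm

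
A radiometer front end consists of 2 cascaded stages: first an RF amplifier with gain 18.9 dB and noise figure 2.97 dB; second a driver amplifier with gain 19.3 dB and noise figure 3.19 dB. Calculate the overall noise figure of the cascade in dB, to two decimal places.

Convert to linear (a loss of L dB is a gain of −L dB): F_i = 10^(NF_i/10), G_i = 10^(G_i,dB/10)
  Stage 1: F_1 = 10^(2.97/10) = 1.982, G_1 = 10^(18.9/10) = 77.62
  Stage 2: F_2 = 10^(3.19/10) = 2.084, G_2 = 10^(19.3/10) = 85.11
Friis cascade:
  F = 1.982 + (2.084 − 1)/77.62 = 1.995
NF = 10 log₁₀(1.995) = 3.00 dB

3.00 dB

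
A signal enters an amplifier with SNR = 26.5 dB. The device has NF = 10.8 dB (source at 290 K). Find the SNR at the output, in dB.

15.7 dB

By definition F = SNR_in/SNR_out, so in dB: SNR_out = SNR_in − NF
SNR_out = 26.5 − 10.8 = 15.7 dB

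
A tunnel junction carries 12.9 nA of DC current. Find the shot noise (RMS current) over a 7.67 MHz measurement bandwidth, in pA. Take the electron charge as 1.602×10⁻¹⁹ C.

178 pA

I_n = √(2qI·B)
2qI·B = 2 × 1.602×10⁻¹⁹ × 1.29×10⁻⁸ × 7.67×10⁶ = 3.17×10⁻²⁰ A²
I_n = √(3.17×10⁻²⁰) = 1.78×10⁻¹⁰ A = 178 pA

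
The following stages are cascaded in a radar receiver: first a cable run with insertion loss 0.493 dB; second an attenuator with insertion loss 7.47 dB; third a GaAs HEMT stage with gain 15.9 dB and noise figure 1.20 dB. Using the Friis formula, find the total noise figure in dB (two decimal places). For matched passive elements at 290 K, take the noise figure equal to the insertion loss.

Convert to linear (a loss of L dB is a gain of −L dB): F_i = 10^(NF_i/10), G_i = 10^(G_i,dB/10)
  Stage 1: F_1 = 10^(0.493/10) = 1.120, G_1 = 10^(−0.493/10) = 0.8927
  Stage 2: F_2 = 10^(7.47/10) = 5.585, G_2 = 10^(−7.47/10) = 0.1791
  Stage 3: F_3 = 10^(1.20/10) = 1.318, G_3 = 10^(15.9/10) = 38.90
Friis cascade:
  F = 1.120 + (5.585 − 1)/0.8927 + (1.318 − 1)/0.1598 = 8.247
NF = 10 log₁₀(8.247) = 9.16 dB

9.16 dB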